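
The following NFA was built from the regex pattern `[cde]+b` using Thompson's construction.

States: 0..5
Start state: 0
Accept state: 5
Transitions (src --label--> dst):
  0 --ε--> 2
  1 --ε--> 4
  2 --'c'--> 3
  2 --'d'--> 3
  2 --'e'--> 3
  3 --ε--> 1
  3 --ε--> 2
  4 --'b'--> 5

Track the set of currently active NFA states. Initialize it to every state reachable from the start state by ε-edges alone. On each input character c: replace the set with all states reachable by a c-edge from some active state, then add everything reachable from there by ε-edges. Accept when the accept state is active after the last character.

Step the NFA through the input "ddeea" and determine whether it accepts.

S₀ = ε-closure({0}) = {0,2}
'd' @ 1: {1,2,3,4}
'd' @ 2: {1,2,3,4}
'e' @ 3: {1,2,3,4}
'e' @ 4: {1,2,3,4}
'a' @ 5: {}  — dead — no transitions
final: {}; accept 5 not in set

Answer: REJECT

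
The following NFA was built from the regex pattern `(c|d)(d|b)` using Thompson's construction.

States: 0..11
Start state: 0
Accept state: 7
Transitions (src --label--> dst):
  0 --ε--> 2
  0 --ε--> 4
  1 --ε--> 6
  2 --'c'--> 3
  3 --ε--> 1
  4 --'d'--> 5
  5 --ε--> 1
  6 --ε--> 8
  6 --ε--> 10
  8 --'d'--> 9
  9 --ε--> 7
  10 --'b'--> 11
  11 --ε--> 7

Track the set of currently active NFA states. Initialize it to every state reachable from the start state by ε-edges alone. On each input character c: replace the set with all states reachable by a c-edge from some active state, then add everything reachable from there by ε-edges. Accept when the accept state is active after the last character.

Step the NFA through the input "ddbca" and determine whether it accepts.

Answer: REJECT

Derivation:
S₀ = ε-closure({0}) = {0,2,4}
'd' @ 1: {1,5,6,8,10}
'd' @ 2: {7,9}  [accepting]
'b' @ 3: {}  — no active states
rest 'ca' ignored (set empty)
end set {} — state 7 not in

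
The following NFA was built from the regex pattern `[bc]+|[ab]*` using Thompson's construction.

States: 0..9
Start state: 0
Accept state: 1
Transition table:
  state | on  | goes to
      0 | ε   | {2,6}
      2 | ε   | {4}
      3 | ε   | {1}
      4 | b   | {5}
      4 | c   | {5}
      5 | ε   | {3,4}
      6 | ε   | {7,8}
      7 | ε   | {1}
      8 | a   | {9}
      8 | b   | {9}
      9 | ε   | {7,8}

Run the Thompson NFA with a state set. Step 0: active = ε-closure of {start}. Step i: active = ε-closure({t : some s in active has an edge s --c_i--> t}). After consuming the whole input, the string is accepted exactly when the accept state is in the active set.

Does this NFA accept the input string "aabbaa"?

Answer: ACCEPT

Steps:
initial (ε-close {0}): {0,1,2,4,6,7,8}
'a' @ 1: {1,7,8,9}  [accepting]
'a' @ 2: {1,7,8,9}  [accepting]
'b' @ 3: {1,7,8,9}  [accepting]
'b' @ 4: {1,7,8,9}  [accepting]
'a' @ 5: {1,7,8,9}  [accepting]
'a' @ 6: {1,7,8,9}  [accepting]
end set {1,7,8,9} — state 1 in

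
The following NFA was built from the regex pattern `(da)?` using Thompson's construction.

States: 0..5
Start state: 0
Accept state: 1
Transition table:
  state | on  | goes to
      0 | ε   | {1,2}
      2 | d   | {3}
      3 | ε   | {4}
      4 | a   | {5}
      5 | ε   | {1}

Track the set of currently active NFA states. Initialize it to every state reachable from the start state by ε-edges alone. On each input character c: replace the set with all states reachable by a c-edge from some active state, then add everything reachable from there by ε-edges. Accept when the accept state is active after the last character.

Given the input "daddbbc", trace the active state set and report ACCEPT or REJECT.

S₀ = ε-closure({0}) = {0,1,2}
'd' @ 1: {3,4}
'a' @ 2: {1,5}  [accepting]
'd' @ 3: {}  — no active states
rest 'dbbc' ignored (set empty)
after full input: {}  (accept=1 not in)

Answer: REJECT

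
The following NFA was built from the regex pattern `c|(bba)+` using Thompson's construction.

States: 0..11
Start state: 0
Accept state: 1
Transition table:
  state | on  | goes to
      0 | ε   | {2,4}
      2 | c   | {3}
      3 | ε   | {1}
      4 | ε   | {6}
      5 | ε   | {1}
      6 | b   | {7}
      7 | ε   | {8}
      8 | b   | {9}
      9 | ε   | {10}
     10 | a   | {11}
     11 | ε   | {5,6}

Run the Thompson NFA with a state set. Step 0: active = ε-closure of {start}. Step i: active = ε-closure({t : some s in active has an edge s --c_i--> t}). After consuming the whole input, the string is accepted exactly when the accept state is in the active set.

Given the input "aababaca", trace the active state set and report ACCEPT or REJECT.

Answer: REJECT

Trace:
initial (ε-close {0}): {0,2,4,6}
'a' @ 1: {}  — no active states
rest 'ababaca' ignored (set empty)
final: {}; accept 1 not in set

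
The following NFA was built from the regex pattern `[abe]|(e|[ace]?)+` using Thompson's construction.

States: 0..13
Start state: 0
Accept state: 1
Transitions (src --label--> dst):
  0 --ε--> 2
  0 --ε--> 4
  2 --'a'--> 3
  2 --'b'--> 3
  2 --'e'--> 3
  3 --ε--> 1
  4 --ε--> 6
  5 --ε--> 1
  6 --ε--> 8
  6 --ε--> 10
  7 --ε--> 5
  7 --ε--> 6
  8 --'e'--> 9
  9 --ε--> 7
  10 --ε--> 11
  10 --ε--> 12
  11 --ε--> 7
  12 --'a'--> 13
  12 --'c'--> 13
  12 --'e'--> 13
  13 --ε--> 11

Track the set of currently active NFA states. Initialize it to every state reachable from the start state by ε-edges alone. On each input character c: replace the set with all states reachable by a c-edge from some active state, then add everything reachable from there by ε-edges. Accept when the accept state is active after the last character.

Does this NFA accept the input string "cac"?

Answer: ACCEPT

Derivation:
S₀ = ε-closure({0}) = {0,1,2,4,5,6,7,8,10,11,12}
'c' @ 1: {1,5,6,7,8,10,11,12,13}  [accepting]
'a' @ 2: {1,5,6,7,8,10,11,12,13}  [accepting]
'c' @ 3: {1,5,6,7,8,10,11,12,13}  [accepting]
end set {1,5,6,7,8,10,11,12,13} — state 1 in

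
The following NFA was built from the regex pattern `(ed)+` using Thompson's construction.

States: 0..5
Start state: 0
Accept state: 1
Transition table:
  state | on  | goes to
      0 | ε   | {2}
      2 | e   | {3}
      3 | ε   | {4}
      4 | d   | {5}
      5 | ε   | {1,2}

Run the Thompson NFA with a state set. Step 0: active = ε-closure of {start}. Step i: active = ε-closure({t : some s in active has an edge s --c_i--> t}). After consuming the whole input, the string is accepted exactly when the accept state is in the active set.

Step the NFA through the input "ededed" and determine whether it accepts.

Answer: ACCEPT

Derivation:
initial (ε-close {0}): {0,2}
'e' @ 1: {3,4}
'd' @ 2: {1,2,5}  [accepting]
'e' @ 3: {3,4}
'd' @ 4: {1,2,5}  [accepting]
'e' @ 5: {3,4}
'd' @ 6: {1,2,5}  [accepting]
final: {1,2,5}; accept 1 in set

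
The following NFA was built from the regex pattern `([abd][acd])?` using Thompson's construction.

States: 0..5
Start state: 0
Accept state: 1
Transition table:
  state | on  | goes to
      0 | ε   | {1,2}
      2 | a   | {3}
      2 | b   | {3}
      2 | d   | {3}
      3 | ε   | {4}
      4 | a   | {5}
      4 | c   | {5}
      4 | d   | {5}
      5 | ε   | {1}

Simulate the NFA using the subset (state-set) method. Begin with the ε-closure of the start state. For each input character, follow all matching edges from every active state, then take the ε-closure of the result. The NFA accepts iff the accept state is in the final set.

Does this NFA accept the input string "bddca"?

start: ε-closure({0}) = {0,1,2}
'b' @ 1: {3,4}
'd' @ 2: {1,5}  [accepting]
'd' @ 3: {}  — dead — no transitions
rest 'ca' ignored (set empty)
final: {}; accept 1 not in set

Answer: REJECT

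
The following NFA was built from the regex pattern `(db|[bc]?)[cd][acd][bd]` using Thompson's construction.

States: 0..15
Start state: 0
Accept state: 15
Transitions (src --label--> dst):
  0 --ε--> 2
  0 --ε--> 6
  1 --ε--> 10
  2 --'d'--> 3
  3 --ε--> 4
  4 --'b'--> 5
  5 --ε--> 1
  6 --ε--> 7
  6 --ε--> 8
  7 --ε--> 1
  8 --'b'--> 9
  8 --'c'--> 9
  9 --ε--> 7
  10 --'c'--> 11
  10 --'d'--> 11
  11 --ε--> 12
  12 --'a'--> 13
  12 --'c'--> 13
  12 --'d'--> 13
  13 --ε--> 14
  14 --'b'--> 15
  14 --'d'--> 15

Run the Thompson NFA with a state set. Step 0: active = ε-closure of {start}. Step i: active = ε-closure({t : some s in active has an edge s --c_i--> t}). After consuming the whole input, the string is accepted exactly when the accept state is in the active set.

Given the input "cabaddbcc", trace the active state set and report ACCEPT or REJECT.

initial (ε-close {0}): {0,1,2,6,7,8,10}
'c' @ 1: {1,7,9,10,11,12}
'a' @ 2: {13,14}
'b' @ 3: {15}  [accepting]
'a' @ 4: {}  — no active states
rest 'ddbcc' ignored (set empty)
final: {}; accept 15 not in set

Answer: REJECT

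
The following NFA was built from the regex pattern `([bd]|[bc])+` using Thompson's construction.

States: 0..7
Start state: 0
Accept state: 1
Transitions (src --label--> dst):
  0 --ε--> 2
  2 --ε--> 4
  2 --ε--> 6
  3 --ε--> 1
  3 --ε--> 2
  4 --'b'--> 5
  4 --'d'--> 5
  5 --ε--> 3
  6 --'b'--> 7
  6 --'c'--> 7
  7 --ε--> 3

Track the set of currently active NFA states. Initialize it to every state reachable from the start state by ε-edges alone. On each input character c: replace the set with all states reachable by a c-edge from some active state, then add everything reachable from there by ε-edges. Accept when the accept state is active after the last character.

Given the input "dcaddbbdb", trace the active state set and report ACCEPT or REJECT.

Answer: REJECT

Trace:
S₀ = ε-closure({0}) = {0,2,4,6}
'd' @ 1: {1,2,3,4,5,6}  [accepting]
'c' @ 2: {1,2,3,4,6,7}  [accepting]
'a' @ 3: {}  — dead — no transitions
rest 'ddbbdb' ignored (set empty)
final: {}; accept 1 not in set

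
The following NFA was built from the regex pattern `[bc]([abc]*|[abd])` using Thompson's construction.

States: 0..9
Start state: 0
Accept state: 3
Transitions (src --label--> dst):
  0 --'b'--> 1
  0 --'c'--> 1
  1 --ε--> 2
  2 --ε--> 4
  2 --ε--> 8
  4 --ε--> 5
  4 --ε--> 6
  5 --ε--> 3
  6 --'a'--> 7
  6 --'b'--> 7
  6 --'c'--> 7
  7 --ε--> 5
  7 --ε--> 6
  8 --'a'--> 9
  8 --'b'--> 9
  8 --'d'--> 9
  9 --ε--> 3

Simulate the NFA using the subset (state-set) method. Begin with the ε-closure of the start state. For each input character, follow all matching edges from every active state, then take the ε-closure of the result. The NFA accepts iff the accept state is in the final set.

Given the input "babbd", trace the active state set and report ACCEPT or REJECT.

start: ε-closure({0}) = {0}
'b' @ 1: {1,2,3,4,5,6,8}  [accepting]
'a' @ 2: {3,5,6,7,9}  [accepting]
'b' @ 3: {3,5,6,7}  [accepting]
'b' @ 4: {3,5,6,7}  [accepting]
'd' @ 5: {}  — dead — no transitions
after full input: {}  (accept=3 not in)

Answer: REJECT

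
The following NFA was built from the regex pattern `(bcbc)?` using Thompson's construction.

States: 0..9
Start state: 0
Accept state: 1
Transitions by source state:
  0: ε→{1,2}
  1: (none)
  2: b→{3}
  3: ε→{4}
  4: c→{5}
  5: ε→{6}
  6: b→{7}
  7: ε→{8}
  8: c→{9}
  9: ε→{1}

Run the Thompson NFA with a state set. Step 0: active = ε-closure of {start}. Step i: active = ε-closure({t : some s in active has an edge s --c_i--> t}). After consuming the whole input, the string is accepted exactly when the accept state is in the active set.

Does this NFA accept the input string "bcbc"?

Answer: ACCEPT

Steps:
initial (ε-close {0}): {0,1,2}
'b' @ 1: {3,4}
'c' @ 2: {5,6}
'b' @ 3: {7,8}
'c' @ 4: {1,9}  (accept∈set)
final: {1,9}; accept 1 in set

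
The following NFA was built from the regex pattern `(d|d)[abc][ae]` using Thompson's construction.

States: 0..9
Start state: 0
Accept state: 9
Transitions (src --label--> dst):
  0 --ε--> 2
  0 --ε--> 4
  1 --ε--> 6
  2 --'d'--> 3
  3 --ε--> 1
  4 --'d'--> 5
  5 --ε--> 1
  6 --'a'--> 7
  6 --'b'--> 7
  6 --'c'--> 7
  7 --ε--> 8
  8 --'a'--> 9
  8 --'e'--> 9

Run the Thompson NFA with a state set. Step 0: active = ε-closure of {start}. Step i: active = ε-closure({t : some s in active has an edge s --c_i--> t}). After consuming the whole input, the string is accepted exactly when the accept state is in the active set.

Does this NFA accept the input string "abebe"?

start: ε-closure({0}) = {0,2,4}
'a' @ 1: {}  — dead — no transitions
rest 'bebe' ignored (set empty)
end set {} — state 9 not in

Answer: REJECT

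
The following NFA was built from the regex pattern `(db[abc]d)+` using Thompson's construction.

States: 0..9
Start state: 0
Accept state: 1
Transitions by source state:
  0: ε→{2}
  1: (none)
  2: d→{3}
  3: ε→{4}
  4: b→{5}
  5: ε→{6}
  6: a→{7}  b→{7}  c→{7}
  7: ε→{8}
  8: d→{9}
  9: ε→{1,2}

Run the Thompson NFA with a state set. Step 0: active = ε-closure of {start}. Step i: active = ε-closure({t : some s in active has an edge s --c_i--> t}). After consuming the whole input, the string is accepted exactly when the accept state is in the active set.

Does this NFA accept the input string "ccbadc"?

S₀ = ε-closure({0}) = {0,2}
'c' @ 1: {}  — dead — no transitions
rest 'cbadc' ignored (set empty)
after full input: {}  (accept=1 not in)

Answer: REJECT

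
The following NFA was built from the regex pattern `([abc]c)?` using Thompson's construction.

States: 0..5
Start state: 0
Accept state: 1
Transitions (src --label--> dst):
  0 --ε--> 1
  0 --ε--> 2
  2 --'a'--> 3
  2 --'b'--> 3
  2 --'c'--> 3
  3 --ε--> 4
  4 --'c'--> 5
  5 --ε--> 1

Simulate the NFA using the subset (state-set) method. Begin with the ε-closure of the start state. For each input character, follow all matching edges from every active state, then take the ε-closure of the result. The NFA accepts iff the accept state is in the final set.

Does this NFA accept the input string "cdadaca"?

start: ε-closure({0}) = {0,1,2}
'c' @ 1: {3,4}
'd' @ 2: {}  — state set empty
rest 'adaca' ignored (set empty)
final: {}; accept 1 not in set

Answer: REJECT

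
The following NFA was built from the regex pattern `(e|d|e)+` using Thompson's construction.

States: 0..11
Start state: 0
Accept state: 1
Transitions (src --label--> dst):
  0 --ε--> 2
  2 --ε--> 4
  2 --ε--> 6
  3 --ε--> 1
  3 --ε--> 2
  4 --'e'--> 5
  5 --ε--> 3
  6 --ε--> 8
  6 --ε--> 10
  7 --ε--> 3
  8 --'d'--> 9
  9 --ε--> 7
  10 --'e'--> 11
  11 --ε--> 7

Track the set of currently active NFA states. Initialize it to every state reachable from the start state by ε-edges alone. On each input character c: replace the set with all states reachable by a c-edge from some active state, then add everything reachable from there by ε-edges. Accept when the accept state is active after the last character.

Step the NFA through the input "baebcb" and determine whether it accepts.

Answer: REJECT

Steps:
initial (ε-close {0}): {0,2,4,6,8,10}
'b' @ 1: {}  — state set empty
rest 'aebcb' ignored (set empty)
end set {} — state 1 not in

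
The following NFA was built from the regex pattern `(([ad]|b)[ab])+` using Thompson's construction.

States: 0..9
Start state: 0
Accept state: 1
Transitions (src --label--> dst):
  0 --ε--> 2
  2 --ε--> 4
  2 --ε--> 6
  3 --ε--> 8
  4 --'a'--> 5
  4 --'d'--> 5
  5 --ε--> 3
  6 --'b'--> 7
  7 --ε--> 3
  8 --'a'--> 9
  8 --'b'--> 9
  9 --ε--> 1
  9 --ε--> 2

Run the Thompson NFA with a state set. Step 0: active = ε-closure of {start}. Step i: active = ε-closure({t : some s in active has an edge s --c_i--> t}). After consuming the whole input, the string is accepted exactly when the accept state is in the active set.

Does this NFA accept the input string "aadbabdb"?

initial (ε-close {0}): {0,2,4,6}
'a' @ 1: {3,5,8}
'a' @ 2: {1,2,4,6,9}  ✓accept
'd' @ 3: {3,5,8}
'b' @ 4: {1,2,4,6,9}  ✓accept
'a' @ 5: {3,5,8}
'b' @ 6: {1,2,4,6,9}  ✓accept
'd' @ 7: {3,5,8}
'b' @ 8: {1,2,4,6,9}  ✓accept
after full input: {1,2,4,6,9}  (accept=1 in)

Answer: ACCEPT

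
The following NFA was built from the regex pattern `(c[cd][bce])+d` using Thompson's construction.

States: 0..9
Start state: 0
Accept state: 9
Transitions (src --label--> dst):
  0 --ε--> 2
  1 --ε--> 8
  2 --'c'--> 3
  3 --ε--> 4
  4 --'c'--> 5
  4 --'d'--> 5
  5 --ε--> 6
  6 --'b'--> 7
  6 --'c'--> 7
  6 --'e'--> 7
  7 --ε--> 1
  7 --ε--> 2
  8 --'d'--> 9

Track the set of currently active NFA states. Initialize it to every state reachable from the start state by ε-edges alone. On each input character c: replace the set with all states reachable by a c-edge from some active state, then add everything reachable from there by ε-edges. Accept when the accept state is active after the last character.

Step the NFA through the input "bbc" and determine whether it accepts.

start: ε-closure({0}) = {0,2}
'b' @ 1: {}  — no active states
rest 'bc' ignored (set empty)
after full input: {}  (accept=9 not in)

Answer: REJECT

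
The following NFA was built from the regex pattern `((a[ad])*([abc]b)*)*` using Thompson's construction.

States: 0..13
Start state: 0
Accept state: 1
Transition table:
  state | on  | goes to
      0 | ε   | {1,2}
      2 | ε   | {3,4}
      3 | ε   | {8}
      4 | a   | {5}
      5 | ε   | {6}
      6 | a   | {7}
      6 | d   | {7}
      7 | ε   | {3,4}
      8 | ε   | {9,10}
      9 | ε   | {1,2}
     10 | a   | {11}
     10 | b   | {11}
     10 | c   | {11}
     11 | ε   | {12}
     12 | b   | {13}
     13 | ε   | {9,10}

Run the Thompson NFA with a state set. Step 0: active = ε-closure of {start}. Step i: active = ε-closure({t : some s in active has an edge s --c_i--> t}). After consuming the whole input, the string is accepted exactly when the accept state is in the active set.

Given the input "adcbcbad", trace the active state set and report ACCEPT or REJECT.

Answer: ACCEPT

Trace:
initial (ε-close {0}): {0,1,2,3,4,8,9,10}
'a' @ 1: {5,6,11,12}
'd' @ 2: {1,2,3,4,7,8,9,10}  [accepting]
'c' @ 3: {11,12}
'b' @ 4: {1,2,3,4,8,9,10,13}  [accepting]
'c' @ 5: {11,12}
'b' @ 6: {1,2,3,4,8,9,10,13}  [accepting]
'a' @ 7: {5,6,11,12}
'd' @ 8: {1,2,3,4,7,8,9,10}  [accepting]
final: {1,2,3,4,7,8,9,10}; accept 1 in set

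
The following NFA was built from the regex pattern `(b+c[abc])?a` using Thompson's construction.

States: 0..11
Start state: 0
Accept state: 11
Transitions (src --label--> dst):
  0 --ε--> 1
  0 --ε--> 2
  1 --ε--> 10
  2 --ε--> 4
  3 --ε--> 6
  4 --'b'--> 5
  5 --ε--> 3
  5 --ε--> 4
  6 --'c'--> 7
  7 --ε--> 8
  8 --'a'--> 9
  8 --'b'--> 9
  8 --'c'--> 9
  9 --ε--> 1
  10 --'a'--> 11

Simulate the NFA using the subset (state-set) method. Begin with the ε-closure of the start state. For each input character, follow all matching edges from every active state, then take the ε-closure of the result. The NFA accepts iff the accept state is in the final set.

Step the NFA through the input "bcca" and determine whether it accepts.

initial (ε-close {0}): {0,1,2,4,10}
'b' @ 1: {3,4,5,6}
'c' @ 2: {7,8}
'c' @ 3: {1,9,10}
'a' @ 4: {11}  (accept∈set)
final: {11}; accept 11 in set

Answer: ACCEPT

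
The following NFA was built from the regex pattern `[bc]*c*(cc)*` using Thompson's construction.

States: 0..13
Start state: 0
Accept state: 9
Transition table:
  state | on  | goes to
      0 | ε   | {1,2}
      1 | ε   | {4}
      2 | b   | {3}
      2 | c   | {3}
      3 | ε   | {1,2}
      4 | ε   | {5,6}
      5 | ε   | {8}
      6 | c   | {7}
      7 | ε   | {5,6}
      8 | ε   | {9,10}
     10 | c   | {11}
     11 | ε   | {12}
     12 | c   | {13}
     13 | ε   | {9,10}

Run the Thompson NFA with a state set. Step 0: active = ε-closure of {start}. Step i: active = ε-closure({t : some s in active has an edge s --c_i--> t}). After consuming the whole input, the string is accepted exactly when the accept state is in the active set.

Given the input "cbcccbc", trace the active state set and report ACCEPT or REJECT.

Answer: ACCEPT

Derivation:
initial (ε-close {0}): {0,1,2,4,5,6,8,9,10}
'c' @ 1: {1,2,3,4,5,6,7,8,9,10,11,12}  [accepting]
'b' @ 2: {1,2,3,4,5,6,8,9,10}  [accepting]
'c' @ 3: {1,2,3,4,5,6,7,8,9,10,11,12}  [accepting]
'c' @ 4: {1,2,3,4,5,6,7,8,9,10,11,12,13}  [accepting]
'c' @ 5: {1,2,3,4,5,6,7,8,9,10,11,12,13}  [accepting]
'b' @ 6: {1,2,3,4,5,6,8,9,10}  [accepting]
'c' @ 7: {1,2,3,4,5,6,7,8,9,10,11,12}  [accepting]
end set {1,2,3,4,5,6,7,8,9,10,11,12} — state 9 in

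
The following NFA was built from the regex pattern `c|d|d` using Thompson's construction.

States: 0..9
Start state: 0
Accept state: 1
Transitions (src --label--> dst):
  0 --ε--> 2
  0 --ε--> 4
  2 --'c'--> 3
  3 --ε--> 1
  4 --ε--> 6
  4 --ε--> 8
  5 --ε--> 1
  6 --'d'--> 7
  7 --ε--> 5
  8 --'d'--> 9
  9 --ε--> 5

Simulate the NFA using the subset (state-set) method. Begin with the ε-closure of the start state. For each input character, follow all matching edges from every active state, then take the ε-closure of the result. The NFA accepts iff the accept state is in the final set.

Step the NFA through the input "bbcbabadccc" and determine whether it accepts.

start: ε-closure({0}) = {0,2,4,6,8}
'b' @ 1: {}  — state set empty
rest 'bcbabadccc' ignored (set empty)
end set {} — state 1 not in

Answer: REJECT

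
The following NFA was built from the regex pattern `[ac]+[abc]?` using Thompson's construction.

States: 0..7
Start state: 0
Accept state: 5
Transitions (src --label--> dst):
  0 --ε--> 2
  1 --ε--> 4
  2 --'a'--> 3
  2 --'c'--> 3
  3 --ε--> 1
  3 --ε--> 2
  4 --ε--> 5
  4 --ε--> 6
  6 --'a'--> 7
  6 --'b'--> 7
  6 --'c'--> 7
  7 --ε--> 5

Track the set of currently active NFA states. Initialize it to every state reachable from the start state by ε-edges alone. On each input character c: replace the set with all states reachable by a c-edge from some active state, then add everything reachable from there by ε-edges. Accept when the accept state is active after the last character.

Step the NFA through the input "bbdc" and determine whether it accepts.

Answer: REJECT

Derivation:
S₀ = ε-closure({0}) = {0,2}
'b' @ 1: {}  — no active states
rest 'bdc' ignored (set empty)
after full input: {}  (accept=5 not in)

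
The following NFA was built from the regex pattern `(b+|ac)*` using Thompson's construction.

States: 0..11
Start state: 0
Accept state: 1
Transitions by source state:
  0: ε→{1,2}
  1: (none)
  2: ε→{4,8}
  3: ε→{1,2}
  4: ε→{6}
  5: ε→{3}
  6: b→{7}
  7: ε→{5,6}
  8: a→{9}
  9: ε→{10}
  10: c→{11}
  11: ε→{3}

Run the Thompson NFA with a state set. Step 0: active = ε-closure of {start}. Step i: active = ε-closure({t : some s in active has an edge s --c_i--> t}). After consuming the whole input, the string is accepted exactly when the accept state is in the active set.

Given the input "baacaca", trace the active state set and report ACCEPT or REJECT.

S₀ = ε-closure({0}) = {0,1,2,4,6,8}
'b' @ 1: {1,2,3,4,5,6,7,8}  ✓accept
'a' @ 2: {9,10}
'a' @ 3: {}  — no active states
rest 'caca' ignored (set empty)
end set {} — state 1 not in

Answer: REJECT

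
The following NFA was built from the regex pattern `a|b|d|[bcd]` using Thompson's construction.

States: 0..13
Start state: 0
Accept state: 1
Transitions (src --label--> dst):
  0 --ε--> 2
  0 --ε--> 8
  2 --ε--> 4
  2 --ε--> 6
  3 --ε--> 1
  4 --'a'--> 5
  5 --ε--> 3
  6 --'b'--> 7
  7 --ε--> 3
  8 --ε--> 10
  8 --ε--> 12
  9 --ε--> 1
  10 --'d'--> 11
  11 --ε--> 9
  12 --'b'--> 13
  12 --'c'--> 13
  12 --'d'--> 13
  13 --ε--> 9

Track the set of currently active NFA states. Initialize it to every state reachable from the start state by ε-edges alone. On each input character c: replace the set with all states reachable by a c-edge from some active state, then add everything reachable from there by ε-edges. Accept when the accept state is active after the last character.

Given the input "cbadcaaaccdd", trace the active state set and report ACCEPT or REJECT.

Answer: REJECT

Derivation:
S₀ = ε-closure({0}) = {0,2,4,6,8,10,12}
'c' @ 1: {1,9,13}  (accept∈set)
'b' @ 2: {}  — state set empty
rest 'adcaaaccdd' ignored (set empty)
end set {} — state 1 not in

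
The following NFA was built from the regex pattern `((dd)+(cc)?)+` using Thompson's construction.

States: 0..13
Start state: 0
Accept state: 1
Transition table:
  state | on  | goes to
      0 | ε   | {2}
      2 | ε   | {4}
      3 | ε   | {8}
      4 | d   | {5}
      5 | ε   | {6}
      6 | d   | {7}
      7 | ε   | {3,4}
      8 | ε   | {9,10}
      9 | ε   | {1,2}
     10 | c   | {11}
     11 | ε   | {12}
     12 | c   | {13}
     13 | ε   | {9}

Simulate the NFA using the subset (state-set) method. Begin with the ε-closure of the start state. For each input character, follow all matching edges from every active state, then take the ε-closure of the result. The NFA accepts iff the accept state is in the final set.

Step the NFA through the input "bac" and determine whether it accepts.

S₀ = ε-closure({0}) = {0,2,4}
'b' @ 1: {}  — no active states
rest 'ac' ignored (set empty)
final: {}; accept 1 not in set

Answer: REJECT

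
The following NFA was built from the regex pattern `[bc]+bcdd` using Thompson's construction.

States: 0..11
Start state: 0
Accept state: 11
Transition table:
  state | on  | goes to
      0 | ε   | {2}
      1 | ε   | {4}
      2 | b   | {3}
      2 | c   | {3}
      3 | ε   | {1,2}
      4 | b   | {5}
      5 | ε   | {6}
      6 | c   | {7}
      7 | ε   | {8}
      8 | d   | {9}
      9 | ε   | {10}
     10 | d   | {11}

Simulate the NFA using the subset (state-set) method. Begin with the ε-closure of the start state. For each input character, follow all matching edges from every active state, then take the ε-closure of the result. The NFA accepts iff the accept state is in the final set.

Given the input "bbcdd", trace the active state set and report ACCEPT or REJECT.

Answer: ACCEPT

Trace:
S₀ = ε-closure({0}) = {0,2}
'b' @ 1: {1,2,3,4}
'b' @ 2: {1,2,3,4,5,6}
'c' @ 3: {1,2,3,4,7,8}
'd' @ 4: {9,10}
'd' @ 5: {11}  (accept∈set)
final: {11}; accept 11 in set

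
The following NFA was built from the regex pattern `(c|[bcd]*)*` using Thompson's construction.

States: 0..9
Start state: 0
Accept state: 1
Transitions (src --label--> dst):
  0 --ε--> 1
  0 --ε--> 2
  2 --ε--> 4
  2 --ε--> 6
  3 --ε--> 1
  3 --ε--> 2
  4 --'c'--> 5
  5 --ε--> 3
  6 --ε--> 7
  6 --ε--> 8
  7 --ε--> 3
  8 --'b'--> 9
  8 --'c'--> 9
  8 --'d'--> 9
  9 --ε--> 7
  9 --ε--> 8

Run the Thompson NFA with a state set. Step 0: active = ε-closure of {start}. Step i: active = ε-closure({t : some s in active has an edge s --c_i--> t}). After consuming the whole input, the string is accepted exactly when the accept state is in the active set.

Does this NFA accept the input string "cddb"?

Answer: ACCEPT

Trace:
start: ε-closure({0}) = {0,1,2,3,4,6,7,8}
'c' @ 1: {1,2,3,4,5,6,7,8,9}  [accepting]
'd' @ 2: {1,2,3,4,6,7,8,9}  [accepting]
'd' @ 3: {1,2,3,4,6,7,8,9}  [accepting]
'b' @ 4: {1,2,3,4,6,7,8,9}  [accepting]
after full input: {1,2,3,4,6,7,8,9}  (accept=1 in)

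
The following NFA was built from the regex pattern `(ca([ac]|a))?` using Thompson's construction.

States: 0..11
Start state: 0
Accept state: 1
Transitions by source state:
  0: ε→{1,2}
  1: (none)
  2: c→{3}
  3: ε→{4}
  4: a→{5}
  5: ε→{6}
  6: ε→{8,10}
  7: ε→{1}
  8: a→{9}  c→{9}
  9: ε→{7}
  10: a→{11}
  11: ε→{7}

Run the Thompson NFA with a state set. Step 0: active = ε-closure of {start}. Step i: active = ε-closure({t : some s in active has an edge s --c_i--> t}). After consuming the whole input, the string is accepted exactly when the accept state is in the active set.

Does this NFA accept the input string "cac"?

Answer: ACCEPT

Trace:
initial (ε-close {0}): {0,1,2}
'c' @ 1: {3,4}
'a' @ 2: {5,6,8,10}
'c' @ 3: {1,7,9}  [accepting]
final: {1,7,9}; accept 1 in set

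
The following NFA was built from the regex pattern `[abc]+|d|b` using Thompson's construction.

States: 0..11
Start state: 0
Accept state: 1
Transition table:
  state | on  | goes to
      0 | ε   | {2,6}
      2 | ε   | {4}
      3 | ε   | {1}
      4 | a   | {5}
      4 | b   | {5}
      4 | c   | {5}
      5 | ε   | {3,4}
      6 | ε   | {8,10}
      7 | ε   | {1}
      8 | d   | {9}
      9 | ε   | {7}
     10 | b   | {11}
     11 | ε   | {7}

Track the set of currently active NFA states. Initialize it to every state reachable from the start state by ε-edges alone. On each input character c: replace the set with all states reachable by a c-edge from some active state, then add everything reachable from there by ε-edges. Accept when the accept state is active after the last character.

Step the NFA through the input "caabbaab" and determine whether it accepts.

initial (ε-close {0}): {0,2,4,6,8,10}
'c' @ 1: {1,3,4,5}  ✓accept
'a' @ 2: {1,3,4,5}  ✓accept
'a' @ 3: {1,3,4,5}  ✓accept
'b' @ 4: {1,3,4,5}  ✓accept
'b' @ 5: {1,3,4,5}  ✓accept
'a' @ 6: {1,3,4,5}  ✓accept
'a' @ 7: {1,3,4,5}  ✓accept
'b' @ 8: {1,3,4,5}  ✓accept
after full input: {1,3,4,5}  (accept=1 in)

Answer: ACCEPT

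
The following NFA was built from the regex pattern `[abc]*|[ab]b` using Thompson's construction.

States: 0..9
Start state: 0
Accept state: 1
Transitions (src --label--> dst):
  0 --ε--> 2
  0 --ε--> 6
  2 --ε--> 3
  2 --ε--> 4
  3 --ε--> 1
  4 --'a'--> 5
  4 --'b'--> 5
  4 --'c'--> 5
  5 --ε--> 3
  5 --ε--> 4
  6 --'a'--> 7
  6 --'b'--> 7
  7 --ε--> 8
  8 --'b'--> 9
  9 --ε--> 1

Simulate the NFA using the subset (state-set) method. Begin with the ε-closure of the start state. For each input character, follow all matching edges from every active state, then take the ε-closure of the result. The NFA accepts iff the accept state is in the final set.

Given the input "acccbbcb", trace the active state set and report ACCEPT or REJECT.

Answer: ACCEPT

Steps:
S₀ = ε-closure({0}) = {0,1,2,3,4,6}
'a' @ 1: {1,3,4,5,7,8}  [accepting]
'c' @ 2: {1,3,4,5}  [accepting]
'c' @ 3: {1,3,4,5}  [accepting]
'c' @ 4: {1,3,4,5}  [accepting]
'b' @ 5: {1,3,4,5}  [accepting]
'b' @ 6: {1,3,4,5}  [accepting]
'c' @ 7: {1,3,4,5}  [accepting]
'b' @ 8: {1,3,4,5}  [accepting]
end set {1,3,4,5} — state 1 in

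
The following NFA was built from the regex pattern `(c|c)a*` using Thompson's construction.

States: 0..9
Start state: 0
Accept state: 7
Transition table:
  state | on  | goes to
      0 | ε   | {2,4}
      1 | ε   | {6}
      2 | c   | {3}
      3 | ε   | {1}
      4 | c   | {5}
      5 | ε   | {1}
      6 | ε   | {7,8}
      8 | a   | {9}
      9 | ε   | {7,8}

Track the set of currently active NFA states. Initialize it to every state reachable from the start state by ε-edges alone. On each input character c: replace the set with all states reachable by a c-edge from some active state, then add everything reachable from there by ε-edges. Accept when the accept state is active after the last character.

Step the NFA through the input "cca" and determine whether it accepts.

S₀ = ε-closure({0}) = {0,2,4}
'c' @ 1: {1,3,5,6,7,8}  (accept∈set)
'c' @ 2: {}  — dead — no transitions
rest 'a' ignored (set empty)
after full input: {}  (accept=7 not in)

Answer: REJECT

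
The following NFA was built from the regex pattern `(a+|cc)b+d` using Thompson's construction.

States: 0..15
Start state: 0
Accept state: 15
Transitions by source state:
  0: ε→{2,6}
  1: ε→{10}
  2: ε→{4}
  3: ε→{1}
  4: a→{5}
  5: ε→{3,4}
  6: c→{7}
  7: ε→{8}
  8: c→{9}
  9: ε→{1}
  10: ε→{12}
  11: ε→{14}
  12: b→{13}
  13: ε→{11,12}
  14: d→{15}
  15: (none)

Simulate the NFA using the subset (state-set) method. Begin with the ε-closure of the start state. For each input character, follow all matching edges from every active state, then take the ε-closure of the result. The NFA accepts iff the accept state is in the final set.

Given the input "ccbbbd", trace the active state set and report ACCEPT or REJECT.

Answer: ACCEPT

Steps:
start: ε-closure({0}) = {0,2,4,6}
'c' @ 1: {7,8}
'c' @ 2: {1,9,10,12}
'b' @ 3: {11,12,13,14}
'b' @ 4: {11,12,13,14}
'b' @ 5: {11,12,13,14}
'd' @ 6: {15}  (accept∈set)
final: {15}; accept 15 in set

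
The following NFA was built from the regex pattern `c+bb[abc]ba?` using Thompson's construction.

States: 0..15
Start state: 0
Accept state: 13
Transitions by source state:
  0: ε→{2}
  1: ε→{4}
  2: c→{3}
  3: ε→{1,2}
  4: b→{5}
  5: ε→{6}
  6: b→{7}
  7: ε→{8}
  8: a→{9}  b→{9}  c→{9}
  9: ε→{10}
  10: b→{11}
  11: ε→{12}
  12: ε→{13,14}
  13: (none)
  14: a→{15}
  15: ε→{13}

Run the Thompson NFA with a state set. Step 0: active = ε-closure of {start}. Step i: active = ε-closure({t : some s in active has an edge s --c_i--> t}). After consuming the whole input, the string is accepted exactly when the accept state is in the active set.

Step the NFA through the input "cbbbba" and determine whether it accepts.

Answer: ACCEPT

Trace:
S₀ = ε-closure({0}) = {0,2}
'c' @ 1: {1,2,3,4}
'b' @ 2: {5,6}
'b' @ 3: {7,8}
'b' @ 4: {9,10}
'b' @ 5: {11,12,13,14}  ✓accept
'a' @ 6: {13,15}  ✓accept
end set {13,15} — state 13 in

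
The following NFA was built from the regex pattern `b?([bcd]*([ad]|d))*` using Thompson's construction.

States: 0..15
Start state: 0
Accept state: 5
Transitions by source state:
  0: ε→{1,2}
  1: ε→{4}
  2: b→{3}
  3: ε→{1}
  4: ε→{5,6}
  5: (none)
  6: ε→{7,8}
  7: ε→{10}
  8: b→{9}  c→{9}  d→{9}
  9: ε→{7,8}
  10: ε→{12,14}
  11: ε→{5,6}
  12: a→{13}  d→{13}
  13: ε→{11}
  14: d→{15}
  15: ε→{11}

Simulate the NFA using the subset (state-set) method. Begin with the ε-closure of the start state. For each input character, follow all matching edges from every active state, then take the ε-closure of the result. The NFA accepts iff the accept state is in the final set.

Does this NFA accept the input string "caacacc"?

initial (ε-close {0}): {0,1,2,4,5,6,7,8,10,12,14}
'c' @ 1: {7,8,9,10,12,14}
'a' @ 2: {5,6,7,8,10,11,12,13,14}  ✓accept
'a' @ 3: {5,6,7,8,10,11,12,13,14}  ✓accept
'c' @ 4: {7,8,9,10,12,14}
'a' @ 5: {5,6,7,8,10,11,12,13,14}  ✓accept
'c' @ 6: {7,8,9,10,12,14}
'c' @ 7: {7,8,9,10,12,14}
end set {7,8,9,10,12,14} — state 5 not in

Answer: REJECT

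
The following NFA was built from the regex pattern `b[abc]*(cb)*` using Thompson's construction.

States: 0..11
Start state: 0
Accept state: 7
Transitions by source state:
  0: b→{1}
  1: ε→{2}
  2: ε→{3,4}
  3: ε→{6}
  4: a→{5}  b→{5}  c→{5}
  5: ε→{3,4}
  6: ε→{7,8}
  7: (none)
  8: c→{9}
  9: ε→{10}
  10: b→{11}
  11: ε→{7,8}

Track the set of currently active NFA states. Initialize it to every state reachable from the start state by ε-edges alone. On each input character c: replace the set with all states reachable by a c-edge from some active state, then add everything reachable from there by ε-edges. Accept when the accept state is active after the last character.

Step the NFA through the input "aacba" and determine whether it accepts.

S₀ = ε-closure({0}) = {0}
'a' @ 1: {}  — state set empty
rest 'acba' ignored (set empty)
after full input: {}  (accept=7 not in)

Answer: REJECT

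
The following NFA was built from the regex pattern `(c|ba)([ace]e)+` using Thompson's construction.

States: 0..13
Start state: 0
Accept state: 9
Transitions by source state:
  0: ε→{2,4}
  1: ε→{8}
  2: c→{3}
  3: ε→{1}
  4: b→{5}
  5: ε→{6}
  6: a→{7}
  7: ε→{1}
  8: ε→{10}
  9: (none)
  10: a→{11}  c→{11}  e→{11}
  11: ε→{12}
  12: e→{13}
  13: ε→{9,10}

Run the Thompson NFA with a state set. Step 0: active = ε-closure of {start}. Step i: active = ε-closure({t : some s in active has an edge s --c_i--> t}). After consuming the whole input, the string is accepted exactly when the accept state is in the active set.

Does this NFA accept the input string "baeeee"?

start: ε-closure({0}) = {0,2,4}
'b' @ 1: {5,6}
'a' @ 2: {1,7,8,10}
'e' @ 3: {11,12}
'e' @ 4: {9,10,13}  (accept∈set)
'e' @ 5: {11,12}
'e' @ 6: {9,10,13}  (accept∈set)
final: {9,10,13}; accept 9 in set

Answer: ACCEPT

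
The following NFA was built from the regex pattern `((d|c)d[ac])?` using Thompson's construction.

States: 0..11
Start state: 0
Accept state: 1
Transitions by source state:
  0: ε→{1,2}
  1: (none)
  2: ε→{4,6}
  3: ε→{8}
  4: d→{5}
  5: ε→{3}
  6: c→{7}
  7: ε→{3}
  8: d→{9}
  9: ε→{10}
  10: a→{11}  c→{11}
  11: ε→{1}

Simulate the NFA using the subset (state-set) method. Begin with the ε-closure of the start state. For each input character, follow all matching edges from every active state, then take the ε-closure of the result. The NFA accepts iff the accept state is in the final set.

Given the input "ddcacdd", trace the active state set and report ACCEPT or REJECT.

Answer: REJECT

Steps:
initial (ε-close {0}): {0,1,2,4,6}
'd' @ 1: {3,5,8}
'd' @ 2: {9,10}
'c' @ 3: {1,11}  (accept∈set)
'a' @ 4: {}  — dead — no transitions
rest 'cdd' ignored (set empty)
end set {} — state 1 not in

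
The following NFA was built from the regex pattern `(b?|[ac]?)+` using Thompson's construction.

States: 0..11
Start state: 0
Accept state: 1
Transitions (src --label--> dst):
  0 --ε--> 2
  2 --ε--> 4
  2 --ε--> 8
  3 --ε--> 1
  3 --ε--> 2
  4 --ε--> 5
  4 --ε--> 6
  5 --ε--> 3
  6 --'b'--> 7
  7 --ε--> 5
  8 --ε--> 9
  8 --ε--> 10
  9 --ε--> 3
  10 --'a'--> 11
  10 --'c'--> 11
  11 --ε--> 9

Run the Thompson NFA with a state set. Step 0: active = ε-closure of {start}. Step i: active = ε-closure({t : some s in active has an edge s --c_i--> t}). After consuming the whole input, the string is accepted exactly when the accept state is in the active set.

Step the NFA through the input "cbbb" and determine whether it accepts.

Answer: ACCEPT

Trace:
start: ε-closure({0}) = {0,1,2,3,4,5,6,8,9,10}
'c' @ 1: {1,2,3,4,5,6,8,9,10,11}  ✓accept
'b' @ 2: {1,2,3,4,5,6,7,8,9,10}  ✓accept
'b' @ 3: {1,2,3,4,5,6,7,8,9,10}  ✓accept
'b' @ 4: {1,2,3,4,5,6,7,8,9,10}  ✓accept
final: {1,2,3,4,5,6,7,8,9,10}; accept 1 in set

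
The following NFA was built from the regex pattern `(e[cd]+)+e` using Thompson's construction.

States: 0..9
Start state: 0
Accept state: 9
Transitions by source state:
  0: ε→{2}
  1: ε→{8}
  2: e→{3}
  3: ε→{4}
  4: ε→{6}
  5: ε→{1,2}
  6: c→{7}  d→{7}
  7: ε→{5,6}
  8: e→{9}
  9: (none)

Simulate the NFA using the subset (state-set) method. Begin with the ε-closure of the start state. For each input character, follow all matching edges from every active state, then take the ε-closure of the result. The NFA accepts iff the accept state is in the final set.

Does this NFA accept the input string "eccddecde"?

S₀ = ε-closure({0}) = {0,2}
'e' @ 1: {3,4,6}
'c' @ 2: {1,2,5,6,7,8}
'c' @ 3: {1,2,5,6,7,8}
'd' @ 4: {1,2,5,6,7,8}
'd' @ 5: {1,2,5,6,7,8}
'e' @ 6: {3,4,6,9}  ✓accept
'c' @ 7: {1,2,5,6,7,8}
'd' @ 8: {1,2,5,6,7,8}
'e' @ 9: {3,4,6,9}  ✓accept
final: {3,4,6,9}; accept 9 in set

Answer: ACCEPT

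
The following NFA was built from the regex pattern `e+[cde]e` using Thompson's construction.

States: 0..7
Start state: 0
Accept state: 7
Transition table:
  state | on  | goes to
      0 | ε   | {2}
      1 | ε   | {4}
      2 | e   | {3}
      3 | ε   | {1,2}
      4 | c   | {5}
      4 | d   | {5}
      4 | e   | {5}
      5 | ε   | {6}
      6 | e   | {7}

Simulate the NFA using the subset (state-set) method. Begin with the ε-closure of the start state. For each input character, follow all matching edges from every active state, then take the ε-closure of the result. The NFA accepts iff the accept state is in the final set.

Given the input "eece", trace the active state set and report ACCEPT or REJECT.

initial (ε-close {0}): {0,2}
'e' @ 1: {1,2,3,4}
'e' @ 2: {1,2,3,4,5,6}
'c' @ 3: {5,6}
'e' @ 4: {7}  [accepting]
after full input: {7}  (accept=7 in)

Answer: ACCEPT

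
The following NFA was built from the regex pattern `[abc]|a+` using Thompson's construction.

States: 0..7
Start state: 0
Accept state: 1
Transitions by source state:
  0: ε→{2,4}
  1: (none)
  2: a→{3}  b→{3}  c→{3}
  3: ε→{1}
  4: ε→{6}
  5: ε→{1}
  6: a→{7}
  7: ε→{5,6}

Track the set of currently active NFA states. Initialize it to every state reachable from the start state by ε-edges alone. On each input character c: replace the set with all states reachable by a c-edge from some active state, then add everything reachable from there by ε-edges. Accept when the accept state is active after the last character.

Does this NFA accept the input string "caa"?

Answer: REJECT

Steps:
initial (ε-close {0}): {0,2,4,6}
'c' @ 1: {1,3}  (accept∈set)
'a' @ 2: {}  — dead — no transitions
rest 'a' ignored (set empty)
after full input: {}  (accept=1 not in)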